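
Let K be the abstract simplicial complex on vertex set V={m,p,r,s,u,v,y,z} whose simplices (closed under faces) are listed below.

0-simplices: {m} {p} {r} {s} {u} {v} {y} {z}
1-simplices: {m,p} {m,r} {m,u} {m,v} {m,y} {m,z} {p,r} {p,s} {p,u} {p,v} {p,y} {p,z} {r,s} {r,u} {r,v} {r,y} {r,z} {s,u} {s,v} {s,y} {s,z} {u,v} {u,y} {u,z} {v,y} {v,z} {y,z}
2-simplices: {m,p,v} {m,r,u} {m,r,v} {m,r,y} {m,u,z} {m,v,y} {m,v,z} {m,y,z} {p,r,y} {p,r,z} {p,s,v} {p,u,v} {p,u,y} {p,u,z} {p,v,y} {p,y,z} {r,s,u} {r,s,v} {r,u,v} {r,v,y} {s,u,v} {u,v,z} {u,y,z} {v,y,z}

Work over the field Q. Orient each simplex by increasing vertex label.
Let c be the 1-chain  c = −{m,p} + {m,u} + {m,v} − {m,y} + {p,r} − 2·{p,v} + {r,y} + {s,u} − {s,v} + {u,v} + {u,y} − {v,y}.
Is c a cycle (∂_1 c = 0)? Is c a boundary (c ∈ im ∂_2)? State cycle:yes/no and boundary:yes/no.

cycle:yes boundary:yes

n_0=8 n_1=27 n_2=24  [Q]
∂1: piv[mp,mr,mu,mv,my,mz,ps] rk=7  ker:pr,pu,pv,py,pz,rs,ru,rv,ry,rz,su,sv,sy,sz,uv,uy,uz,vy,vz,yz
∂2: piv[mpv,mru,mrv,mry,muz,mvy,mvz,myz,pry,prz,psv,puv,puy,puz,pvy,pyz,rsu,rsv] rk=18  ker:ruv,rvy,suv,uvz,uyz,vyz
∂1c = 0
c vs im∂2: reduces to 0 ⇒ boundary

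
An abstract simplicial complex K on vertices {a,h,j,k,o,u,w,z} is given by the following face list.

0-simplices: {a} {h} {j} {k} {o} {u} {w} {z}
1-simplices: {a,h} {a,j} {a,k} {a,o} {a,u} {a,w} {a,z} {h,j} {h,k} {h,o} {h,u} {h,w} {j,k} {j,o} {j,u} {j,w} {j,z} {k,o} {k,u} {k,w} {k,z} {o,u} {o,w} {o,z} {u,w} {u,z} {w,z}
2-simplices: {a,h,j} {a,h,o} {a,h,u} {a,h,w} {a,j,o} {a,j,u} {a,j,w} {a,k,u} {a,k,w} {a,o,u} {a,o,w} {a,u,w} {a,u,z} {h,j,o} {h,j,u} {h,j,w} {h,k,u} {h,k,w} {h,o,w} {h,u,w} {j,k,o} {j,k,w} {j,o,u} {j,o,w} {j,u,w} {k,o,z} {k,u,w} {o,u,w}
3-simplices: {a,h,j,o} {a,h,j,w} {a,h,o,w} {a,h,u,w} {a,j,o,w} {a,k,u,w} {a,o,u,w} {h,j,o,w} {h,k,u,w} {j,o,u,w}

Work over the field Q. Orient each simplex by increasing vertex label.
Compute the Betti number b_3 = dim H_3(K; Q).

b_3=1

n_0=8 n_1=27 n_2=28 n_3=10  [Q]
∂1: piv[ah,aj,ak,ao,au,aw,az] rk=7  ker:hj,hk,ho,hu,hw,jk,jo,ju,jw,jz,ko,ku,kw,kz,ou,ow,oz,uw,uz,wz
∂2: piv[ahj,aho,ahu,ahw,ajo,aju,ajw,aku,akw,aou,aow,auw,auz,hku,jko,jkw,koz] rk=17  ker:hjo,hju,hjw,hkw,how,huw,jou,jow,juw,kuw,ouw
∂3: piv[ahjo,ahjw,ahow,ahuw,ajow,akuw,aouw,hkuw,jouw] rk=9  ker:hjow
b_3=(10−9)−0=1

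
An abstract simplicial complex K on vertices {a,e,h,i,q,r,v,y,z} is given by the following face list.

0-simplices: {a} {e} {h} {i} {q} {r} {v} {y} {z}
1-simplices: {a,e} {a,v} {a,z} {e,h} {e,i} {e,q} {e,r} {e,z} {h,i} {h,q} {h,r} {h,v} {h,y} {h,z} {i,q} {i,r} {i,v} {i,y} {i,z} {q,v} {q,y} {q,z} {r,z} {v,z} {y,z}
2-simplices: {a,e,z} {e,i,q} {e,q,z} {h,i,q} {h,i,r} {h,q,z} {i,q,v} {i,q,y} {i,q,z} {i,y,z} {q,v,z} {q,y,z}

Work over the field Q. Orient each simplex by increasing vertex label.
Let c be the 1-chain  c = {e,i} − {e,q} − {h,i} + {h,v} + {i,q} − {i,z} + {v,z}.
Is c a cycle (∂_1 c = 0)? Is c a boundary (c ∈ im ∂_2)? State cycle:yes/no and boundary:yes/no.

n_0=9 n_1=25 n_2=12  [Q]
∂1: piv[ae,av,az,eh,ei,eq,er,hy] rk=8  ker:ez,hi,hq,hr,hv,hz,iq,ir,iv,iy,iz,qv,qy,qz,rz,vz,yz
∂2: piv[aez,eiq,eqz,hiq,hir,hqz,iqv,iqy,iqz,iyz,qvz] rk=11  ker:qyz
∂1c = 0
c vs im∂2: residual ≠ 0 ⇒ not boundary

cycle:yes boundary:no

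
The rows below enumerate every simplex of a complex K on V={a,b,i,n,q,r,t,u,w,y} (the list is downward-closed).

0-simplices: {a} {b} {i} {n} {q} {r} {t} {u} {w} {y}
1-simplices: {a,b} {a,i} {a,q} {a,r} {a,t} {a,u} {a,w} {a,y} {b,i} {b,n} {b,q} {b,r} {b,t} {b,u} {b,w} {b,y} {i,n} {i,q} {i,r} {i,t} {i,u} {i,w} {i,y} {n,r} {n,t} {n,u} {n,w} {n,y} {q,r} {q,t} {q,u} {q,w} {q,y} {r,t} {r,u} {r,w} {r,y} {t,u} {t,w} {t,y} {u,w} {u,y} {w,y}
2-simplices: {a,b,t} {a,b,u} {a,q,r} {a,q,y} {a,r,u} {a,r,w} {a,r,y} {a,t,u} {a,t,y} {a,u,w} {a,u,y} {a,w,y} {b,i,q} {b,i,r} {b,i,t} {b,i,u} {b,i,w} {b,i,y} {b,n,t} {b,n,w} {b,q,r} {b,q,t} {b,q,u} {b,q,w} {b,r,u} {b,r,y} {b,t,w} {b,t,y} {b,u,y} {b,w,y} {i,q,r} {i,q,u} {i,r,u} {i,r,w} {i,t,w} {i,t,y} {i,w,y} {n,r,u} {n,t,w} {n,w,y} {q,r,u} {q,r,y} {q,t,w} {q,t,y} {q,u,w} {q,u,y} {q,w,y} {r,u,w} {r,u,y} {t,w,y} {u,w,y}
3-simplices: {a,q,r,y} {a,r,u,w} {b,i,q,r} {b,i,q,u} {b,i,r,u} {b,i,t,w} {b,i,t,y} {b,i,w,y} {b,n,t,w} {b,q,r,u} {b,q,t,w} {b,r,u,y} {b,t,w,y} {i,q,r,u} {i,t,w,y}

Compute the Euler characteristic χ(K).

n_0=10 n_1=43 n_2=51 n_3=15
χ=+10−43+51−15=3

χ(K)=3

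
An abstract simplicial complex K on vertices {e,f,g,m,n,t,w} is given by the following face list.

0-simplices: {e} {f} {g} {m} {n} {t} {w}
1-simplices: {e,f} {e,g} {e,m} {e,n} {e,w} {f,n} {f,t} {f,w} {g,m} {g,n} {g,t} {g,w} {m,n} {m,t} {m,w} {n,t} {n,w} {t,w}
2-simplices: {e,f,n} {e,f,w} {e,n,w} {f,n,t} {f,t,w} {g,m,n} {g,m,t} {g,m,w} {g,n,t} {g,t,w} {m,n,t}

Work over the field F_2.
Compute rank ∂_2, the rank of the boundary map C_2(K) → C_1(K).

rank∂_2=10

n_0=7 n_1=18 n_2=11  [Z2]
∂1: piv[ef,eg,em,en,ew,ft] rk=6  ker:fn,fw,gm,gn,gt,gw,mn,mt,mw,nt,nw,tw
∂2: piv[efn,efw,enw,fnt,ftw,gmn,gmt,gmw,gnt,gtw] rk=10  ker:mnt
rk∂_2=10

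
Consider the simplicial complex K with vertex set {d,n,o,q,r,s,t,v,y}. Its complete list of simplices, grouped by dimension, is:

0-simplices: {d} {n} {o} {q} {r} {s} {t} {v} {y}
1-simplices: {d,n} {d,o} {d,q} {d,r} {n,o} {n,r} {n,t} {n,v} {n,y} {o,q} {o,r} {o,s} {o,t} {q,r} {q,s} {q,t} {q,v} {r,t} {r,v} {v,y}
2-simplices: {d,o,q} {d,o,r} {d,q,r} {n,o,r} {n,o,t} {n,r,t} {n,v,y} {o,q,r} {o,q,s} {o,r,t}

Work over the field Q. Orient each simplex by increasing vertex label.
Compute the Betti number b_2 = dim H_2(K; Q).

n_0=9 n_1=20 n_2=10  [Q]
∂1: piv[dn,do,dq,dr,nt,nv,ny,os] rk=8  ker:no,nr,oq,or,ot,qr,qs,qt,qv,rt,rv,vy
∂2: piv[doq,dor,dqr,nor,not,nrt,nvy,oqs] rk=8  ker:oqr,ort
b_2=(10−8)−0=2

b_2=2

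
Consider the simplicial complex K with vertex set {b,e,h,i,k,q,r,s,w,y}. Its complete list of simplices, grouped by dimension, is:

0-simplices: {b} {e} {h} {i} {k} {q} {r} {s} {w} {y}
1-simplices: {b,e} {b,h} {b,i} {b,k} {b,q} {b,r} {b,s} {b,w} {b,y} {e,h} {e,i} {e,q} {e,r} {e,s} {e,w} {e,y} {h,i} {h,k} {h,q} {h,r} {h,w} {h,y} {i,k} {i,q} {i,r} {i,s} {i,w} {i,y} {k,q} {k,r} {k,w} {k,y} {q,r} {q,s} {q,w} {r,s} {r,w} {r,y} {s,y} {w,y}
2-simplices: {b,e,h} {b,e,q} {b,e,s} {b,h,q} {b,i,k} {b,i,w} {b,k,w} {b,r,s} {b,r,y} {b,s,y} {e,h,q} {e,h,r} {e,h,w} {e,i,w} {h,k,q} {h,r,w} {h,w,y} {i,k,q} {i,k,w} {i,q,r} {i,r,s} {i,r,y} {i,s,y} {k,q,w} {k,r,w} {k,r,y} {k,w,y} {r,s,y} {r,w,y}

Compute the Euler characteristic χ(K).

n_0=10 n_1=40 n_2=29
χ=+10−40+29=-1

χ(K)=-1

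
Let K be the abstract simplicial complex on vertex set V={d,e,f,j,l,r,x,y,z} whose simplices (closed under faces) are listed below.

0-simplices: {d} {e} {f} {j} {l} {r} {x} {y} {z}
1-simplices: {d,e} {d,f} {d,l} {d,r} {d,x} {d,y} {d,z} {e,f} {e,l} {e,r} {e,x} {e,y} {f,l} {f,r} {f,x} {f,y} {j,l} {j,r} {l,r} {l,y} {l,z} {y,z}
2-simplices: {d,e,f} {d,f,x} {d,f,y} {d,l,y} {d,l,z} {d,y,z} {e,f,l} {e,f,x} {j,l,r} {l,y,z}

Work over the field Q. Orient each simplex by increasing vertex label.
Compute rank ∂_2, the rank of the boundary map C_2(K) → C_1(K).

n_0=9 n_1=22 n_2=10  [Q]
∂1: piv[de,df,dl,dr,dx,dy,dz,jl] rk=8  ker:ef,el,er,ex,ey,fl,fr,fx,fy,jr,lr,ly,lz,yz
∂2: piv[def,dfx,dfy,dly,dlz,dyz,efl,efx,jlr] rk=9  ker:lyz
rk∂_2=9

rank∂_2=9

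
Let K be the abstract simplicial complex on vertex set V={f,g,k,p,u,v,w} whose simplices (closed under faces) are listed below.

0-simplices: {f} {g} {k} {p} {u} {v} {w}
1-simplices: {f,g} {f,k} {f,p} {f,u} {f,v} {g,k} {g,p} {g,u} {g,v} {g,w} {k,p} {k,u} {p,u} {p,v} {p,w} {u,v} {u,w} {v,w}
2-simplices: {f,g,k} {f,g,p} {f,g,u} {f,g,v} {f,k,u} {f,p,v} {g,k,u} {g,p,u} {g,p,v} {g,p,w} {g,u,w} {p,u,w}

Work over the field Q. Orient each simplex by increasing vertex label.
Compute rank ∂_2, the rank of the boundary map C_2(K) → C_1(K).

n_0=7 n_1=18 n_2=12  [Q]
∂1: piv[fg,fk,fp,fu,fv,gw] rk=6  ker:gk,gp,gu,gv,kp,ku,pu,pv,pw,uv,uw,vw
∂2: piv[fgk,fgp,fgu,fgv,fku,fpv,gpu,gpw,guw] rk=9  ker:gku,gpv,puw
rk∂_2=9

rank∂_2=9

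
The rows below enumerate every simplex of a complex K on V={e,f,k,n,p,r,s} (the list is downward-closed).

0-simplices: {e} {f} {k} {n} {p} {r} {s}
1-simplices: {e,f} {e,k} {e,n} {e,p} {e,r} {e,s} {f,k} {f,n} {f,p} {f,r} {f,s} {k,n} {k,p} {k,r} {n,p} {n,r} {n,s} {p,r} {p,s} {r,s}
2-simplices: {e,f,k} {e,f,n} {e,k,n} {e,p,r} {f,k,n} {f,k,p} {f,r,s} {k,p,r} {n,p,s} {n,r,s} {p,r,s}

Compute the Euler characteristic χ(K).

χ(K)=-2

n_0=7 n_1=20 n_2=11
χ=+7−20+11=-2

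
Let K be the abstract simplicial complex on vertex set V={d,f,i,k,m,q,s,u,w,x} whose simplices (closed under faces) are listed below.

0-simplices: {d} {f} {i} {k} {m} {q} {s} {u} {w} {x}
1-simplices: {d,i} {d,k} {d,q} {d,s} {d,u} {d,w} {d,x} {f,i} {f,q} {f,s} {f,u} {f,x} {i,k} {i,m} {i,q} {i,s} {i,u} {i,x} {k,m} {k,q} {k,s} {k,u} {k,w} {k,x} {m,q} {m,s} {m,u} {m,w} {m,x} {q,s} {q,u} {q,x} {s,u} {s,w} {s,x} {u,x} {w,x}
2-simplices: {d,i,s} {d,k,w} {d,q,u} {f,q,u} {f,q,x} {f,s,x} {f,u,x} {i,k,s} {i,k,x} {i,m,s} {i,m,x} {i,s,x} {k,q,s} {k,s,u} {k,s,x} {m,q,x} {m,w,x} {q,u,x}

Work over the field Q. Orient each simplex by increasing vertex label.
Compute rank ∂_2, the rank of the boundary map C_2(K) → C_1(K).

n_0=10 n_1=37 n_2=18  [Q]
∂1: piv[di,dk,dq,ds,du,dw,dx,fi,im] rk=9  ker:fq,fs,fu,fx,ik,iq,is,iu,ix,km,kq,ks,ku,kw,kx,mq,ms,mu,mw,mx,qs,qu,qx,su,sw,sx,ux,wx
∂2: piv[dis,dkw,dqu,fqu,fqx,fsx,fux,iks,ikx,ims,imx,isx,kqs,ksu,mqx,mwx] rk=16  ker:ksx,qux
rk∂_2=16

rank∂_2=16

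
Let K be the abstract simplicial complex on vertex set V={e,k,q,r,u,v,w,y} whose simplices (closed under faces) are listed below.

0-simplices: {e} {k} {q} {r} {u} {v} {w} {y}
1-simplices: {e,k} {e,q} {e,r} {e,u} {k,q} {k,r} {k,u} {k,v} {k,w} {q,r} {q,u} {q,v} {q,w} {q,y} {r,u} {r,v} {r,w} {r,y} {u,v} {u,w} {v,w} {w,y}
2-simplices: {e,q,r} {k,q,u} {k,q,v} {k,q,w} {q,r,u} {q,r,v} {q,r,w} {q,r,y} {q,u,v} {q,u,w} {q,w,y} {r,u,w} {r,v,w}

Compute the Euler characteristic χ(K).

χ(K)=-1

n_0=8 n_1=22 n_2=13
χ=+8−22+13=-1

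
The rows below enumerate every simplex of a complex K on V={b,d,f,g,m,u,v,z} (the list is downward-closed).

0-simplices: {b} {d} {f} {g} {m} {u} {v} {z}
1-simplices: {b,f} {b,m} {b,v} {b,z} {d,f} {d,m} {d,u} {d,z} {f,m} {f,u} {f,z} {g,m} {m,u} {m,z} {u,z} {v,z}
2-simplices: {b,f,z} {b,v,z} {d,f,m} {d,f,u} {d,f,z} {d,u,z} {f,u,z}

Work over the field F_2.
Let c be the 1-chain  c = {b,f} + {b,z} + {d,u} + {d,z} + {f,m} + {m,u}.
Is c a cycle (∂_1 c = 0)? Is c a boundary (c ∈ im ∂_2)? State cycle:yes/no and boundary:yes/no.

cycle:yes boundary:no

n_0=8 n_1=16 n_2=7  [Z2]
∂1: piv[bf,bm,bv,bz,df,du,gm] rk=7  ker:dm,dz,fm,fu,fz,mu,mz,uz,vz
∂2: piv[bfz,bvz,dfm,dfu,dfz,duz] rk=6  ker:fuz
∂1c = 0
c vs im∂2: residual ≠ 0 ⇒ not boundary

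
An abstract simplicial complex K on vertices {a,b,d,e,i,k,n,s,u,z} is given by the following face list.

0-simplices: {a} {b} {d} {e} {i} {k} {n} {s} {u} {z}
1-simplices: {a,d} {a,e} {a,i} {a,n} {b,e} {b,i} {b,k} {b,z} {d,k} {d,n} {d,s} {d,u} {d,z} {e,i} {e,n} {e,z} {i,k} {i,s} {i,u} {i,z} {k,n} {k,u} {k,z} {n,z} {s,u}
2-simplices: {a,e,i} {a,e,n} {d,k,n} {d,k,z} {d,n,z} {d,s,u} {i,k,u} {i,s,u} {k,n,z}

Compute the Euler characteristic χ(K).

n_0=10 n_1=25 n_2=9
χ=+10−25+9=-6

χ(K)=-6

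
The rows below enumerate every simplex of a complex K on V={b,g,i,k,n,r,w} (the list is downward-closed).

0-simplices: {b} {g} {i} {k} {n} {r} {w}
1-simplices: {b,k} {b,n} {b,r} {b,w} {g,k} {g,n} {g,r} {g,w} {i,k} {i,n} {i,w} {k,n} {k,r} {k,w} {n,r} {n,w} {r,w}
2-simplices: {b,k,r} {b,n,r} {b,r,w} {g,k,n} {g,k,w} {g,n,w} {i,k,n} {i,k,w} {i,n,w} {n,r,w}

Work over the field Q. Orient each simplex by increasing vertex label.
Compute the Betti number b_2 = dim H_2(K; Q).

n_0=7 n_1=17 n_2=10  [Q]
∂1: piv[bk,bn,br,bw,gk,ik] rk=6  ker:gn,gr,gw,in,iw,kn,kr,kw,nr,nw,rw
∂2: piv[bkr,bnr,brw,gkn,gkw,gnw,ikn,ikw,nrw] rk=9  ker:inw
b_2=(10−9)−0=1

b_2=1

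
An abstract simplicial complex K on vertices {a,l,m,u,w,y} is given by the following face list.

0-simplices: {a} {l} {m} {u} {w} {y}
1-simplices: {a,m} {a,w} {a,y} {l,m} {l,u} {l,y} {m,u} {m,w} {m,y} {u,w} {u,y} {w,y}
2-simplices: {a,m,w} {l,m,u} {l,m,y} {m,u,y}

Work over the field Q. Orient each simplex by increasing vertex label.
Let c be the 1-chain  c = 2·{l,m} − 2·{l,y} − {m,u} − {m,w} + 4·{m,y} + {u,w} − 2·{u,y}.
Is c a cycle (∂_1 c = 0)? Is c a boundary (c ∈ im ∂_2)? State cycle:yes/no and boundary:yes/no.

n_0=6 n_1=12 n_2=4  [Q]
∂1: piv[am,aw,ay,lm,lu] rk=5  ker:ly,mu,mw,my,uw,uy,wy
∂2: piv[amw,lmu,lmy,muy] rk=4
∂1c = 0
c vs im∂2: residual ≠ 0 ⇒ not boundary

cycle:yes boundary:no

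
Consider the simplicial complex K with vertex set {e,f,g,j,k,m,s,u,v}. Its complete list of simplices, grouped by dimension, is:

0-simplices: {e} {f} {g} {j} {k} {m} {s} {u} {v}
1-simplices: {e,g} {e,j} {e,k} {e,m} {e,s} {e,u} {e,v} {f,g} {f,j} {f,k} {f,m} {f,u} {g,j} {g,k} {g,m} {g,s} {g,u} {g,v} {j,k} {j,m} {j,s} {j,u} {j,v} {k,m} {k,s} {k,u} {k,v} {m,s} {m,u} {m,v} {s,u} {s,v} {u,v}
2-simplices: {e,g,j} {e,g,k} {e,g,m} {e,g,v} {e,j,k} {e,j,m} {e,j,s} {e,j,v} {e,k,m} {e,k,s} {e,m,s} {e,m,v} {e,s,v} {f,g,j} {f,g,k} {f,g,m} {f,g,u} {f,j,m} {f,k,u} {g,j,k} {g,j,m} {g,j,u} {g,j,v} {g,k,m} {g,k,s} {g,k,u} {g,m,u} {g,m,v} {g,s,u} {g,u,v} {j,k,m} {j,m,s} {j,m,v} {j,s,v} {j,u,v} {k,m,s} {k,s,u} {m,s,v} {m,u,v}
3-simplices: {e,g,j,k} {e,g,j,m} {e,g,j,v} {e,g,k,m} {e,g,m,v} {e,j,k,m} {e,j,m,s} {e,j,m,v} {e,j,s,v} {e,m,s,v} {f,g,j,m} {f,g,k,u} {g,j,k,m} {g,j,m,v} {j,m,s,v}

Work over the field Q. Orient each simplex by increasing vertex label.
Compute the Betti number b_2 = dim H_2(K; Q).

n_0=9 n_1=33 n_2=39 n_3=15  [Q]
∂1: piv[eg,ej,ek,em,es,eu,ev,fg] rk=8  ker:fj,fk,fm,fu,gj,gk,gm,gs,gu,gv,jk,jm,js,ju,jv,km,ks,ku,kv,ms,mu,mv,su,sv,uv
∂2: piv[egj,egk,egm,egv,ejk,ejm,ejs,ejv,ekm,eks,ems,emv,esv,fgj,fgk,fgm,fgu,fku,gju,gks,gmu,gsu,guv] rk=23  ker:fjm,gjk,gjm,gjv,gkm,gku,gmv,jkm,jms,jmv,jsv,juv,kms,ksu,msv,muv
∂3: piv[egjk,egjm,egjv,egkm,egmv,ejkm,ejms,ejmv,ejsv,emsv,fgjm,fgku] rk=12  ker:gjkm,gjmv,jmsv
b_2=(39−23)−12=4

b_2=4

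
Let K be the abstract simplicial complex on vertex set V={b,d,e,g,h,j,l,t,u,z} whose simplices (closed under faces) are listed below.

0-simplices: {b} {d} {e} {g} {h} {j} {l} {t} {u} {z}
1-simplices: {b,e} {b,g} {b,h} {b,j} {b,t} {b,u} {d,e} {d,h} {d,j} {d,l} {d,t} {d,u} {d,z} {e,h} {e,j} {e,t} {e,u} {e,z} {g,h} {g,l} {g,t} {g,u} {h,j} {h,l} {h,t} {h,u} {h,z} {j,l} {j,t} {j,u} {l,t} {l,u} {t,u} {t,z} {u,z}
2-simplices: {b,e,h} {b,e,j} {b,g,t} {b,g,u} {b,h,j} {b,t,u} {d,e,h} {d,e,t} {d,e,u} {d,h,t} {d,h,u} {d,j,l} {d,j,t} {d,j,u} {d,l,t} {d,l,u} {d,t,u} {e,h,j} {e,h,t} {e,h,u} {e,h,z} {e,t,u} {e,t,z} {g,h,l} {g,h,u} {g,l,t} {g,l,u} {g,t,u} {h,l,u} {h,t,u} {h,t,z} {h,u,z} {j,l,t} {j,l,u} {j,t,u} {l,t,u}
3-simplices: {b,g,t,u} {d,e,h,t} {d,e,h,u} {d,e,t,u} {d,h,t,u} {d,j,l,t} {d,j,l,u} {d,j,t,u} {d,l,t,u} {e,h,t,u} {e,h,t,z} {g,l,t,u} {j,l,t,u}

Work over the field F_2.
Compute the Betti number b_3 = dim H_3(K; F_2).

b_3=2

n_0=10 n_1=35 n_2=36 n_3=13  [Z2]
∂1: piv[be,bg,bh,bj,bt,bu,de,dl,dz] rk=9  ker:dh,dj,dt,du,eh,ej,et,eu,ez,gh,gl,gt,gu,hj,hl,ht,hu,hz,jl,jt,ju,lt,lu,tu,tz,uz
∂2: piv[beh,bej,bgt,bgu,bhj,btu,deh,det,deu,dht,dhu,djl,djt,dju,dlt,dlu,dtu,ehz,etz,ghl,ghu,glt,huz] rk=23  ker:ehj,eht,ehu,etu,glu,gtu,hlu,htu,htz,jlt,jlu,jtu,ltu
∂3: piv[bgtu,deht,dehu,detu,dhtu,djlt,djlu,djtu,dltu,ehtz,gltu] rk=11  ker:ehtu,jltu
b_3=(13−11)−0=2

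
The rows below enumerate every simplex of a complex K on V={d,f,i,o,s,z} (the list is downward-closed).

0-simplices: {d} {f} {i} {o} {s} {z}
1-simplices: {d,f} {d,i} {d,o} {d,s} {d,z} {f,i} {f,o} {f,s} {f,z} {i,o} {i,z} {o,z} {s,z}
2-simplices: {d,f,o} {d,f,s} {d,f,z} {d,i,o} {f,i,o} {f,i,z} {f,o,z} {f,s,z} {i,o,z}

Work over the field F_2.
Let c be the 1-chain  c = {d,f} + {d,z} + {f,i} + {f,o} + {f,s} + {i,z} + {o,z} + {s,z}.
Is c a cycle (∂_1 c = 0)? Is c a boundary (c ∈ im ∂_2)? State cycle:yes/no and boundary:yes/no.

n_0=6 n_1=13 n_2=9  [Z2]
∂1: piv[df,di,do,ds,dz] rk=5  ker:fi,fo,fs,fz,io,iz,oz,sz
∂2: piv[dfo,dfs,dfz,dio,fio,fiz,foz,fsz] rk=8  ker:ioz
∂1c = 0
c vs im∂2: reduces to 0 ⇒ boundary

cycle:yes boundary:yes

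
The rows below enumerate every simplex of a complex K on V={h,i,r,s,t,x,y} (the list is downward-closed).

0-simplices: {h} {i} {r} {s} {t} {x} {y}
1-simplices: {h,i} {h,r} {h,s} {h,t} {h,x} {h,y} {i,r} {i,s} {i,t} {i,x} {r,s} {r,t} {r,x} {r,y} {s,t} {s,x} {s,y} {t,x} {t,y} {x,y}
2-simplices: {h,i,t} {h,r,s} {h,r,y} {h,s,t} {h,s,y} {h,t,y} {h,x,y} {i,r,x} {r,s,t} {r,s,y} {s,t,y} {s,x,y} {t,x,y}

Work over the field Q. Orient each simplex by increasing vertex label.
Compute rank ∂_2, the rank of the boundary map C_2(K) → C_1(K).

rank∂_2=11

n_0=7 n_1=20 n_2=13  [Q]
∂1: piv[hi,hr,hs,ht,hx,hy] rk=6  ker:ir,is,it,ix,rs,rt,rx,ry,st,sx,sy,tx,ty,xy
∂2: piv[hit,hrs,hry,hst,hsy,hty,hxy,irx,rst,sxy,txy] rk=11  ker:rsy,sty
rk∂_2=11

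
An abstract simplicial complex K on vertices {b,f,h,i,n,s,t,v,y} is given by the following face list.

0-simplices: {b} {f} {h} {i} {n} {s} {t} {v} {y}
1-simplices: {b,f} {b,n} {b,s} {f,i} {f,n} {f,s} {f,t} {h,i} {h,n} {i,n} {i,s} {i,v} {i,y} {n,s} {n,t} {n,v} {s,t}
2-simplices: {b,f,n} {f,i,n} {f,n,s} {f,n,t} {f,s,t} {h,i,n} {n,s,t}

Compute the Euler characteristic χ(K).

n_0=9 n_1=17 n_2=7
χ=+9−17+7=-1

χ(K)=-1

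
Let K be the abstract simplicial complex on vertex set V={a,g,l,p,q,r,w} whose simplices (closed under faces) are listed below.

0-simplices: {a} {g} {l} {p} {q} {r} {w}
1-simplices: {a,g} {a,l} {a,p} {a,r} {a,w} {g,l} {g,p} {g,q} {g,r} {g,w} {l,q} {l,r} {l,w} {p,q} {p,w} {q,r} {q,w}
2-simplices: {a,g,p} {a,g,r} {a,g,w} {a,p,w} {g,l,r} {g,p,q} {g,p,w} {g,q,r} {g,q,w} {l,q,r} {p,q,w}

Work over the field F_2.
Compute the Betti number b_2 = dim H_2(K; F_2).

b_2=2

n_0=7 n_1=17 n_2=11  [Z2]
∂1: piv[ag,al,ap,ar,aw,gq] rk=6  ker:gl,gp,gr,gw,lq,lr,lw,pq,pw,qr,qw
∂2: piv[agp,agr,agw,apw,glr,gpq,gqr,gqw,lqr] rk=9  ker:gpw,pqw
b_2=(11−9)−0=2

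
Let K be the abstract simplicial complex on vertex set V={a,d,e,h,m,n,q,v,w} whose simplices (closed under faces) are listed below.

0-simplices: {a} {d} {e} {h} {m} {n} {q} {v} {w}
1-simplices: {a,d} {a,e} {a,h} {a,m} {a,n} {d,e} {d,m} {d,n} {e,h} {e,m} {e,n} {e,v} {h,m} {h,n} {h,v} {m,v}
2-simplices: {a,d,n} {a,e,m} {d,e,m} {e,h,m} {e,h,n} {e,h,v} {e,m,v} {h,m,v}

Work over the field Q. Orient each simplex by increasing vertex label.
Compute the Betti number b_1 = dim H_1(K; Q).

n_0=9 n_1=16 n_2=8  [Q]
∂1: piv[ad,ae,ah,am,an,ev] rk=6  ker:de,dm,dn,eh,em,en,hm,hn,hv,mv
∂2: piv[adn,aem,dem,ehm,ehn,ehv,emv] rk=7  ker:hmv
b_1=(16−6)−7=3

b_1=3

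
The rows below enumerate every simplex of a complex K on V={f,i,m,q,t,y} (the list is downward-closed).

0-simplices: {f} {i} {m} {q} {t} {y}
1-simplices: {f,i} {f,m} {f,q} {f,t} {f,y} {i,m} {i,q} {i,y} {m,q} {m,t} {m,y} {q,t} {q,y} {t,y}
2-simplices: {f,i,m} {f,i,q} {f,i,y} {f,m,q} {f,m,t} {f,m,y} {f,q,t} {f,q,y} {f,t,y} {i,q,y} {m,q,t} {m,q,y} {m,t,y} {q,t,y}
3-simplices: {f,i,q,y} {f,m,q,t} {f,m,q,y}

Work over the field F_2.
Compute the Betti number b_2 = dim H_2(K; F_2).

n_0=6 n_1=14 n_2=14 n_3=3  [Z2]
∂1: piv[fi,fm,fq,ft,fy] rk=5  ker:im,iq,iy,mq,mt,my,qt,qy,ty
∂2: piv[fim,fiq,fiy,fmq,fmt,fmy,fqt,fqy,fty] rk=9  ker:iqy,mqt,mqy,mty,qty
∂3: piv[fiqy,fmqt,fmqy] rk=3
b_2=(14−9)−3=2

b_2=2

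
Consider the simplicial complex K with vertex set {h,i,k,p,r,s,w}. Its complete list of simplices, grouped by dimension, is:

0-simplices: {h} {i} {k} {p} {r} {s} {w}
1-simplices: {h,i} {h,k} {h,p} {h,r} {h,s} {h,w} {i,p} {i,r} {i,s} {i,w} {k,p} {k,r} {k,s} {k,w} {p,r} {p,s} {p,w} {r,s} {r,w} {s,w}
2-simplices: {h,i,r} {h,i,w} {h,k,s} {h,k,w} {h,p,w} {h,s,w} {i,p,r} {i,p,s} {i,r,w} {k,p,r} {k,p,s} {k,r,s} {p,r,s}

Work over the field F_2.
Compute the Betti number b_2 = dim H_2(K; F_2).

n_0=7 n_1=20 n_2=13  [Z2]
∂1: piv[hi,hk,hp,hr,hs,hw] rk=6  ker:ip,ir,is,iw,kp,kr,ks,kw,pr,ps,pw,rs,rw,sw
∂2: piv[hir,hiw,hks,hkw,hpw,hsw,ipr,ips,irw,kpr,kps,krs] rk=12  ker:prs
b_2=(13−12)−0=1

b_2=1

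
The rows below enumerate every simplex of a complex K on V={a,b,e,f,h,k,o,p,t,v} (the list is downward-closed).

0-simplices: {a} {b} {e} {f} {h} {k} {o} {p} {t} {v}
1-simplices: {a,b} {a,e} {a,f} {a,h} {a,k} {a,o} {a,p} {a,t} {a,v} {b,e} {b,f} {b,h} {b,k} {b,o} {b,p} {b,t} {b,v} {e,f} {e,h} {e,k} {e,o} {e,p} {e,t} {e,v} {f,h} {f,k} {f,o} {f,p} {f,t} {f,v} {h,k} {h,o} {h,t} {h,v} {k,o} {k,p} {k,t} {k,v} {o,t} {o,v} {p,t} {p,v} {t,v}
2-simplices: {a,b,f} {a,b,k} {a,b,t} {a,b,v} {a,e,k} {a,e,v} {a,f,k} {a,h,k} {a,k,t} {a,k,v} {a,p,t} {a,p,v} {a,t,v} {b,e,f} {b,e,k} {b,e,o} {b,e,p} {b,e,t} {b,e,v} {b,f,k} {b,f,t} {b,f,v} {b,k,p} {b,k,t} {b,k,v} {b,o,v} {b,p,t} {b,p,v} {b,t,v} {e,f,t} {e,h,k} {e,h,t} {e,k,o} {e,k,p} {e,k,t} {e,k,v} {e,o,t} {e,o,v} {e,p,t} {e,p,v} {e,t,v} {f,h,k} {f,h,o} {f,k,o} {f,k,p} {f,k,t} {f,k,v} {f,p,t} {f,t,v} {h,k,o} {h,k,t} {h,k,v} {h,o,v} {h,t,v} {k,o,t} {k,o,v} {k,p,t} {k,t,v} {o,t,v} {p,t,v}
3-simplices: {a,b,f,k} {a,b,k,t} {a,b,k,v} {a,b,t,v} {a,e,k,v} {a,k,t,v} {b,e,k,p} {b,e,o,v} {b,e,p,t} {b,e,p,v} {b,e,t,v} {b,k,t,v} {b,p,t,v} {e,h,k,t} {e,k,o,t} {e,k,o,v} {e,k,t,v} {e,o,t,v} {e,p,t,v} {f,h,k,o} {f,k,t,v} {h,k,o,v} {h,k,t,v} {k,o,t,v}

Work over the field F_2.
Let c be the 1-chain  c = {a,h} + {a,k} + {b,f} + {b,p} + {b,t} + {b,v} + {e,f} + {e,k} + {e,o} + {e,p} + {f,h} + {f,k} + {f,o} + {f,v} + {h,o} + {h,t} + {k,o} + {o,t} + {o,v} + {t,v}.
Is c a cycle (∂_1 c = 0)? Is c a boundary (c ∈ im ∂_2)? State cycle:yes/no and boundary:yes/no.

cycle:yes boundary:yes

n_0=10 n_1=43 n_2=60 n_3=24  [Z2]
∂1: piv[ab,ae,af,ah,ak,ao,ap,at,av] rk=9  ker:be,bf,bh,bk,bo,bp,bt,bv,ef,eh,ek,eo,ep,et,ev,fh,fk,fo,fp,ft,fv,hk,ho,ht,hv,ko,kp,kt,kv,ot,ov,pt,pv,tv
∂2: piv[abf,abk,abt,abv,aek,aev,afk,ahk,akt,akv,apt,apv,atv,bef,bek,beo,bep,bet,bft,bfv,bkp,bov,bpt,ehk,eht,eko,eot,fhk,fho,fko,fkp,hkv] rk=32  ker:bev,bfk,bkt,bkv,bpv,btv,eft,ekp,ekt,ekv,eov,ept,epv,etv,fkt,fkv,fpt,ftv,hko,hkt,hov,htv,kot,kov,kpt,ktv,otv,ptv
∂3: piv[abfk,abkt,abkv,abtv,aekv,aktv,bekp,beov,bept,bepv,betv,bptv,ehkt,ekot,ekov,ektv,eotv,fhko,fktv,hkov,hktv] rk=21  ker:bktv,eptv,kotv
∂1c = 0
c vs im∂2: reduces to 0 ⇒ boundary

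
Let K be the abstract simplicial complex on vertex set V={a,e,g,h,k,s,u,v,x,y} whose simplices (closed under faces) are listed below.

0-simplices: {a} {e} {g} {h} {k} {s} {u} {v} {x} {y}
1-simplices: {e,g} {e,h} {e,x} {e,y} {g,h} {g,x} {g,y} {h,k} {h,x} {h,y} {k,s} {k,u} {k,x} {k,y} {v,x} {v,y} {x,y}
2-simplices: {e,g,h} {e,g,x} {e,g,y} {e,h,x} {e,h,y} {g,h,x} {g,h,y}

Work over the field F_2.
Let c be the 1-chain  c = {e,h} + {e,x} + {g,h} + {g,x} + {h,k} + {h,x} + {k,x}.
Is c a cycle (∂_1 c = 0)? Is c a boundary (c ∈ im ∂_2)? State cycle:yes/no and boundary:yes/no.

n_0=10 n_1=17 n_2=7  [Z2]
∂1: piv[eg,eh,ex,ey,hk,ks,ku,vx] rk=8  ker:gh,gx,gy,hx,hy,kx,ky,vy,xy
∂2: piv[egh,egx,egy,ehx,ehy] rk=5  ker:ghx,ghy
∂1c = 0
c vs im∂2: residual ≠ 0 ⇒ not boundary

cycle:yes boundary:no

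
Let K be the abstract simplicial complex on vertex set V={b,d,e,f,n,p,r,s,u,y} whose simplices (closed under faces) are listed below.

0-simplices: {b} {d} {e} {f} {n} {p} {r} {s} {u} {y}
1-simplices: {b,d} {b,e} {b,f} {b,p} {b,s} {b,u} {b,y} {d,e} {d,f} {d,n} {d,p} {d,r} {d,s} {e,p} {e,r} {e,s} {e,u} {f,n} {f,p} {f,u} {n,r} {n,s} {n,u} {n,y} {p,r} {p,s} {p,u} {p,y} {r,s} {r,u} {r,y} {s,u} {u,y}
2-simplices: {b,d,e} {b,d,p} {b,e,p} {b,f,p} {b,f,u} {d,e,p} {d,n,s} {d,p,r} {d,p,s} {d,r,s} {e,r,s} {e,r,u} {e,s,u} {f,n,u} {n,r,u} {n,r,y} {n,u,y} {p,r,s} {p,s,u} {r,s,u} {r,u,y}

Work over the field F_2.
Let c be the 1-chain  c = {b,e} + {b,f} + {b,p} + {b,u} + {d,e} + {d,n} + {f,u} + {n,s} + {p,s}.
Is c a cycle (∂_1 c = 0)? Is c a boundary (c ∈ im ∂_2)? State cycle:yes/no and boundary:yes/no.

n_0=10 n_1=33 n_2=21  [Z2]
∂1: piv[bd,be,bf,bp,bs,bu,by,dn,dr] rk=9  ker:de,df,dp,ds,ep,er,es,eu,fn,fp,fu,nr,ns,nu,ny,pr,ps,pu,py,rs,ru,ry,su,uy
∂2: piv[bde,bdp,bep,bfp,bfu,dns,dpr,dps,drs,ers,eru,esu,fnu,nru,nry,nuy,psu] rk=17  ker:dep,prs,rsu,ruy
∂1c = 0
c vs im∂2: reduces to 0 ⇒ boundary

cycle:yes boundary:yes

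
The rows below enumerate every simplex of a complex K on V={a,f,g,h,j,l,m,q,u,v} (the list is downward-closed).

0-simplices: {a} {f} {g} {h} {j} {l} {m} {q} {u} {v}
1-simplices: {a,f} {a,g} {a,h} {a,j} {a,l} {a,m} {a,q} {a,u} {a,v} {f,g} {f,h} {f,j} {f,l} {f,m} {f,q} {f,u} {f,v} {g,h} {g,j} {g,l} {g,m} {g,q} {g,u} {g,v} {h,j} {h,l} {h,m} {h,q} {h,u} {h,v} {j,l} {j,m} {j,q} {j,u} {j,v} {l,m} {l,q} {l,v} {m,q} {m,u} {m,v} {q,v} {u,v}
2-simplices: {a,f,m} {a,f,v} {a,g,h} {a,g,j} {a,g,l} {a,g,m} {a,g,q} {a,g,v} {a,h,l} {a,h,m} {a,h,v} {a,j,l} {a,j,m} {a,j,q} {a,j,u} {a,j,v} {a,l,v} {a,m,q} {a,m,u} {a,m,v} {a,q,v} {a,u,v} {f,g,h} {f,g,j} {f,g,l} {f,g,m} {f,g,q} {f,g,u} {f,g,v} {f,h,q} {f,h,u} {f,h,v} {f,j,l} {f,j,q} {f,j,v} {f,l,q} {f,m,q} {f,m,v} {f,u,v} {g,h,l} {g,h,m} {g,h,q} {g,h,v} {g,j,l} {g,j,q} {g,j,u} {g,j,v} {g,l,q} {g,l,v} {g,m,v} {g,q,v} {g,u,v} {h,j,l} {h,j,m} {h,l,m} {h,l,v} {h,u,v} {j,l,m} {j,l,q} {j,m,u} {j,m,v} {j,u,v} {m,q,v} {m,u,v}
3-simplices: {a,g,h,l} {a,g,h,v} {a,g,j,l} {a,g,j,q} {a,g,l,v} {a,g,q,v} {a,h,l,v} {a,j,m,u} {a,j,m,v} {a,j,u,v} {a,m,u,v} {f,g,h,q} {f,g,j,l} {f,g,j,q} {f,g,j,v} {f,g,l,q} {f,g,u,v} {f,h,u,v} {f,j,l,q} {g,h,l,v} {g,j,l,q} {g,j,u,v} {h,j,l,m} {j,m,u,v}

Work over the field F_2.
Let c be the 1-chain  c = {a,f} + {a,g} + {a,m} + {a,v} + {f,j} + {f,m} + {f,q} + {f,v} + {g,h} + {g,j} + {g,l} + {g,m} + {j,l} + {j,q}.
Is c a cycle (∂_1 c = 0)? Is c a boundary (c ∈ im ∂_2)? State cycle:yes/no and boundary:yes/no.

n_0=10 n_1=43 n_2=64 n_3=24  [Z2]
∂1: piv[af,ag,ah,aj,al,am,aq,au,av] rk=9  ker:fg,fh,fj,fl,fm,fq,fu,fv,gh,gj,gl,gm,gq,gu,gv,hj,hl,hm,hq,hu,hv,jl,jm,jq,ju,jv,lm,lq,lv,mq,mu,mv,qv,uv
∂2: piv[afm,afv,agh,agj,agl,agm,agq,agv,ahl,ahm,ahv,ajl,ajm,ajq,aju,ajv,alv,amq,amu,amv,aqv,auv,fgh,fgj,fgl,fgm,fgq,fgu,fhq,fhu,flq,fuv,hjl,hlm] rk=34  ker:fgv,fhv,fjl,fjq,fjv,fmq,fmv,ghl,ghm,ghq,ghv,gjl,gjq,gju,gjv,glq,glv,gmv,gqv,guv,hjm,hlv,huv,jlm,jlq,jmu,jmv,juv,mqv,muv
∂3: piv[aghl,aghv,agjl,agjq,aglv,agqv,ahlv,ajmu,ajmv,ajuv,amuv,fghq,fgjl,fgjq,fgjv,fglq,fguv,fhuv,fjlq,gjuv,hjlm] rk=21  ker:ghlv,gjlq,jmuv
∂1c = {f} + {g} + {h} + {m}

cycle:no boundary:no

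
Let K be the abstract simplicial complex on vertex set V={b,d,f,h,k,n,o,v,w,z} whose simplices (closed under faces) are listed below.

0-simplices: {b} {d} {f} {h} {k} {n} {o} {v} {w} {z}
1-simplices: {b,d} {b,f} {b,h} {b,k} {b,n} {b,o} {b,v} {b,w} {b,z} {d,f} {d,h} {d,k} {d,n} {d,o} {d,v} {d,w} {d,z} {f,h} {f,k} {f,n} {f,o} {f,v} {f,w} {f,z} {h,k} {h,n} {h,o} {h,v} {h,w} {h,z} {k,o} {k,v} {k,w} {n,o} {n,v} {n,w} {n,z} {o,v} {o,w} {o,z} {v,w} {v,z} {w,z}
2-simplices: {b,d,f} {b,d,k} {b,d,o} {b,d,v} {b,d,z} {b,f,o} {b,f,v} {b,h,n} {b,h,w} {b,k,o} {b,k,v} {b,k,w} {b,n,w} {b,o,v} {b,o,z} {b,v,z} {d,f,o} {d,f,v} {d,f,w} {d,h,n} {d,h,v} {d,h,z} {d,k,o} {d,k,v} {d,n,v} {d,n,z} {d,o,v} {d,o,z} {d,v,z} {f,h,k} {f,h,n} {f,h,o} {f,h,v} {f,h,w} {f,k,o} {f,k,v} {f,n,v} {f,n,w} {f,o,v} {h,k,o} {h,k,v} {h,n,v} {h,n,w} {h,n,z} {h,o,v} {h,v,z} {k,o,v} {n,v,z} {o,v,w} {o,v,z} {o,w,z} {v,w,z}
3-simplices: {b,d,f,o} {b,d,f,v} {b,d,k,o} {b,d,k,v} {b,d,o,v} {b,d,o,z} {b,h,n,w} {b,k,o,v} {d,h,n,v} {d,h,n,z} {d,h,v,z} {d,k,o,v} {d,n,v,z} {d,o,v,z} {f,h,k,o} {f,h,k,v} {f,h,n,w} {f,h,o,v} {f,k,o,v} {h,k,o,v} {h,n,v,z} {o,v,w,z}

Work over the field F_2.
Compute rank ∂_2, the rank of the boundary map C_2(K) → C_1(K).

n_0=10 n_1=43 n_2=52 n_3=22  [Z2]
∂1: piv[bd,bf,bh,bk,bn,bo,bv,bw,bz] rk=9  ker:df,dh,dk,dn,do,dv,dw,dz,fh,fk,fn,fo,fv,fw,fz,hk,hn,ho,hv,hw,hz,ko,kv,kw,no,nv,nw,nz,ov,ow,oz,vw,vz,wz
∂2: piv[bdf,bdk,bdo,bdv,bdz,bfo,bfv,bhn,bhw,bko,bkv,bkw,bnw,bov,boz,bvz,dfw,dhn,dhv,dhz,dnv,dnz,fhk,fhn,fho,fhv,fhw,fko,ovw,owz] rk=30  ker:dfo,dfv,dko,dkv,dov,doz,dvz,fkv,fnv,fnw,fov,hko,hkv,hnv,hnw,hnz,hov,hvz,kov,nvz,ovz,vwz
∂3: piv[bdfo,bdfv,bdko,bdkv,bdov,bdoz,bhnw,bkov,dhnv,dhnz,dhvz,dnvz,dovz,fhko,fhkv,fhnw,fhov,fkov,ovwz] rk=19  ker:dkov,hkov,hnvz
rk∂_2=30

rank∂_2=30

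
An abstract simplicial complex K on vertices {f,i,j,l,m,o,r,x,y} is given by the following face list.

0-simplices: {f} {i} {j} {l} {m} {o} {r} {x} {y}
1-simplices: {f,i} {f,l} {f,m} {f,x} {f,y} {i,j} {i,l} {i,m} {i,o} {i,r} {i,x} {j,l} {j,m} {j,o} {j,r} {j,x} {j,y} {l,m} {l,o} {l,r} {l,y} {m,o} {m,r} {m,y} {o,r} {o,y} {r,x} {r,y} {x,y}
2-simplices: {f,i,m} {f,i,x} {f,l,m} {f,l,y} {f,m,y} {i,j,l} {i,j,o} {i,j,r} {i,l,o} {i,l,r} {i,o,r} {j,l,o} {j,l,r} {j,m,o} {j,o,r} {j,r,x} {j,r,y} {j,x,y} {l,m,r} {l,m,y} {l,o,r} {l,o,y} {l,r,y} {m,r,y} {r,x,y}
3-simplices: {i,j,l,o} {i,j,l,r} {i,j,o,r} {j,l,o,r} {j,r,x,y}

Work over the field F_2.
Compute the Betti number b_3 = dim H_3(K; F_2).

n_0=9 n_1=29 n_2=25 n_3=5  [Z2]
∂1: piv[fi,fl,fm,fx,fy,ij,io,ir] rk=8  ker:il,im,ix,jl,jm,jo,jr,jx,jy,lm,lo,lr,ly,mo,mr,my,or,oy,rx,ry,xy
∂2: piv[fim,fix,flm,fly,fmy,ijl,ijo,ijr,ilo,ilr,ior,jmo,jrx,jry,jxy,lmr,loy,lry] rk=18  ker:jlo,jlr,jor,lmy,lor,mry,rxy
∂3: piv[ijlo,ijlr,ijor,jlor,jrxy] rk=5
b_3=(5−5)−0=0

b_3=0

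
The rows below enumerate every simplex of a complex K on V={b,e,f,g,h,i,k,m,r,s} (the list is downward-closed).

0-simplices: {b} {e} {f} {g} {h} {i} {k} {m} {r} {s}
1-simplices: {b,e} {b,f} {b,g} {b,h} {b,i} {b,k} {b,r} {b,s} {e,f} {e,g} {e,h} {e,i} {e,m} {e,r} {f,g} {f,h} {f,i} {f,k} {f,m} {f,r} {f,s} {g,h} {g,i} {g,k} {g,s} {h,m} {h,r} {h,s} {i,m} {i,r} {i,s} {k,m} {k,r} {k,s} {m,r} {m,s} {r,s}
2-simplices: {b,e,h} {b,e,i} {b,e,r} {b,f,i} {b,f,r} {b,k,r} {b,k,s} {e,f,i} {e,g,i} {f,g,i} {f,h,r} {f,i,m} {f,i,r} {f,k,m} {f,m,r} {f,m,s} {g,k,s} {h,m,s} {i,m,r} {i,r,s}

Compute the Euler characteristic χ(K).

n_0=10 n_1=37 n_2=20
χ=+10−37+20=-7

χ(K)=-7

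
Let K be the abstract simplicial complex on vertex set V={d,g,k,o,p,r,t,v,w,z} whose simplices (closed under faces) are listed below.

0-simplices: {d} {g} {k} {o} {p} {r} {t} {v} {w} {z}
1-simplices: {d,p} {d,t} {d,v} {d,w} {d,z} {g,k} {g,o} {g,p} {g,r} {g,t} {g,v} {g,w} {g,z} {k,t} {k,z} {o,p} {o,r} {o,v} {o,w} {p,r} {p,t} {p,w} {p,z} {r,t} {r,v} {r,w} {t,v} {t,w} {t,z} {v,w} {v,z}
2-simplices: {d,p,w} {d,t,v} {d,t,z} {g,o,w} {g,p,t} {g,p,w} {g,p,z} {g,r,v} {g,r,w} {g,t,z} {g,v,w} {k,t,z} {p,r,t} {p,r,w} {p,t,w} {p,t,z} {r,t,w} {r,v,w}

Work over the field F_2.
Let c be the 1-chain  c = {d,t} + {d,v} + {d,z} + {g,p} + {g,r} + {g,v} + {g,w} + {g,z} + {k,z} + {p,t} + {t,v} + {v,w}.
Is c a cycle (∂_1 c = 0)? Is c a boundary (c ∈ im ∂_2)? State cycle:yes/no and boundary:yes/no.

n_0=10 n_1=31 n_2=18  [Z2]
∂1: piv[dp,dt,dv,dw,dz,gk,go,gp,gr] rk=9  ker:gt,gv,gw,gz,kt,kz,op,or,ov,ow,pr,pt,pw,pz,rt,rv,rw,tv,tw,tz,vw,vz
∂2: piv[dpw,dtv,dtz,gow,gpt,gpw,gpz,grv,grw,gtz,gvw,ktz,prt,prw,ptw] rk=15  ker:ptz,rtw,rvw
∂1c = {d} + {g} + {k} + {r} + {t} + {z}

cycle:no boundary:no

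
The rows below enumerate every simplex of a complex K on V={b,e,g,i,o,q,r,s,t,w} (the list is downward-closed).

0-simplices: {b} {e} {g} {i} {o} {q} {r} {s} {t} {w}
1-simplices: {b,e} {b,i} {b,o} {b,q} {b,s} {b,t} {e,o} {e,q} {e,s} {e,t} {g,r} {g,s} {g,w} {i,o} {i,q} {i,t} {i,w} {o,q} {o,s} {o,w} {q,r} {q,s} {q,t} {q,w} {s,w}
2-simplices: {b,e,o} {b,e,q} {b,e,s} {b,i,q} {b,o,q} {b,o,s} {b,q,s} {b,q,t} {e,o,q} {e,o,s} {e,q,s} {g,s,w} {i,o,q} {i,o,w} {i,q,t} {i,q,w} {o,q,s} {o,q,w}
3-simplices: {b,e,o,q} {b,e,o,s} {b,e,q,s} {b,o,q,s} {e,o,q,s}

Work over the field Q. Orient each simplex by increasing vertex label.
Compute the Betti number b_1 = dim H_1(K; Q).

b_1=3

n_0=10 n_1=25 n_2=18 n_3=5  [Q]
∂1: piv[be,bi,bo,bq,bs,bt,gr,gs,gw] rk=9  ker:eo,eq,es,et,io,iq,it,iw,oq,os,ow,qr,qs,qt,qw,sw
∂2: piv[beo,beq,bes,biq,boq,bos,bqs,bqt,gsw,ioq,iow,iqt,iqw] rk=13  ker:eoq,eos,eqs,oqs,oqw
∂3: piv[beoq,beos,beqs,boqs] rk=4  ker:eoqs
b_1=(25−9)−13=3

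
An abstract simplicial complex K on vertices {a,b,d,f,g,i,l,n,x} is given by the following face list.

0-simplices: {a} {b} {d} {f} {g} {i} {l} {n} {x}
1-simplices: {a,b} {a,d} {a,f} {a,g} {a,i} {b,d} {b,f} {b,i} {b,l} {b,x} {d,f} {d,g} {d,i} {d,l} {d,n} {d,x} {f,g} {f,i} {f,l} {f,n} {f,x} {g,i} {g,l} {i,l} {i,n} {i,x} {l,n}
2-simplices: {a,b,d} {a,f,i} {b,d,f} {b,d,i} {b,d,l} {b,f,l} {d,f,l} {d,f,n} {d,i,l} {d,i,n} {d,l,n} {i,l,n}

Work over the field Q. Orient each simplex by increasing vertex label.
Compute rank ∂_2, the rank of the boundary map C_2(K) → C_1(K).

n_0=9 n_1=27 n_2=12  [Q]
∂1: piv[ab,ad,af,ag,ai,bl,bx,dn] rk=8  ker:bd,bf,bi,df,dg,di,dl,dx,fg,fi,fl,fn,fx,gi,gl,il,in,ix,ln
∂2: piv[abd,afi,bdf,bdi,bdl,bfl,dfn,dil,din,dln] rk=10  ker:dfl,iln
rk∂_2=10

rank∂_2=10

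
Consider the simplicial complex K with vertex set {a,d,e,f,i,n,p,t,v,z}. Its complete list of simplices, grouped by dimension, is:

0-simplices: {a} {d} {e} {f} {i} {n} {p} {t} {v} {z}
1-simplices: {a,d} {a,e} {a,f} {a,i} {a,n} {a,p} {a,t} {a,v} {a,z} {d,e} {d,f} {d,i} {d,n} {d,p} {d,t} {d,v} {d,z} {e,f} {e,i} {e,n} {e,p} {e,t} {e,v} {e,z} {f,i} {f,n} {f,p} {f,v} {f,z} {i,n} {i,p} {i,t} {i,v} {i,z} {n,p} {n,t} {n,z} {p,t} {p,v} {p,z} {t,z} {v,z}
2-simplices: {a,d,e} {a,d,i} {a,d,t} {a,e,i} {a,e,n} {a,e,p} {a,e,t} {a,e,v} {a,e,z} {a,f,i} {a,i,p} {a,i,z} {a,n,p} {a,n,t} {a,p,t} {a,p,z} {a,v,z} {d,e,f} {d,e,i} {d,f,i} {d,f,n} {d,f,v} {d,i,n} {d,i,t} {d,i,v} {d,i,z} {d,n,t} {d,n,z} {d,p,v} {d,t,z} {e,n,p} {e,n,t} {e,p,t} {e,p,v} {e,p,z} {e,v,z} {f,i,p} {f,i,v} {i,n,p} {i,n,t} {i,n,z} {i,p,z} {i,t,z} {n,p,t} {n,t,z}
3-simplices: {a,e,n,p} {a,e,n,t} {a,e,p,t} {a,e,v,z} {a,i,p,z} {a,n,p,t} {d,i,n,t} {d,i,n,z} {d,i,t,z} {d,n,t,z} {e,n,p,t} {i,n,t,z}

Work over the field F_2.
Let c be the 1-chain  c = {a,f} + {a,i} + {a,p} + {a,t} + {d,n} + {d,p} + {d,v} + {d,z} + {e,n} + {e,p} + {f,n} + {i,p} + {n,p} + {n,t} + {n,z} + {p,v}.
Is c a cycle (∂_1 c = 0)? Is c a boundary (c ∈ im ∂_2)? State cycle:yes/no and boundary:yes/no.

cycle:yes boundary:yes

n_0=10 n_1=42 n_2=45 n_3=12  [Z2]
∂1: piv[ad,ae,af,ai,an,ap,at,av,az] rk=9  ker:de,df,di,dn,dp,dt,dv,dz,ef,ei,en,ep,et,ev,ez,fi,fn,fp,fv,fz,in,ip,it,iv,iz,np,nt,nz,pt,pv,pz,tz,vz
∂2: piv[ade,adi,adt,aei,aen,aep,aet,aev,aez,afi,aip,aiz,anp,ant,apt,apz,avz,def,dfi,dfn,dfv,din,dit,div,diz,dnt,dnz,dpv,dtz,epv,fip] rk=31  ker:dei,enp,ent,ept,epz,evz,fiv,inp,int,inz,ipz,itz,npt,ntz
∂3: piv[aenp,aent,aept,aevz,aipz,anpt,dint,dinz,ditz,dntz] rk=10  ker:enpt,intz
∂1c = 0
c vs im∂2: reduces to 0 ⇒ boundary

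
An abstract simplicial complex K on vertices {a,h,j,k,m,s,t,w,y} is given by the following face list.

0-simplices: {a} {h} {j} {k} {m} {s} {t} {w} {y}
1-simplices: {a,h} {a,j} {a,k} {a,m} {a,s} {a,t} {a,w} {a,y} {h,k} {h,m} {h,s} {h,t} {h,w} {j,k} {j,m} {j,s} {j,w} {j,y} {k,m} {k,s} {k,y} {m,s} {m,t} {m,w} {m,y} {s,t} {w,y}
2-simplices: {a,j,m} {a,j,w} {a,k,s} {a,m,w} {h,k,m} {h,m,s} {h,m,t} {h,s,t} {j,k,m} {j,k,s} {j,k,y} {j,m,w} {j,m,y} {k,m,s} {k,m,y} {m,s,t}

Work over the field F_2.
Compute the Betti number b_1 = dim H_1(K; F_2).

n_0=9 n_1=27 n_2=16  [Z2]
∂1: piv[ah,aj,ak,am,as,at,aw,ay] rk=8  ker:hk,hm,hs,ht,hw,jk,jm,js,jw,jy,km,ks,ky,ms,mt,mw,my,st,wy
∂2: piv[ajm,ajw,aks,amw,hkm,hms,hmt,hst,jkm,jks,jky,jmy,kms] rk=13  ker:jmw,kmy,mst
b_1=(27−8)−13=6

b_1=6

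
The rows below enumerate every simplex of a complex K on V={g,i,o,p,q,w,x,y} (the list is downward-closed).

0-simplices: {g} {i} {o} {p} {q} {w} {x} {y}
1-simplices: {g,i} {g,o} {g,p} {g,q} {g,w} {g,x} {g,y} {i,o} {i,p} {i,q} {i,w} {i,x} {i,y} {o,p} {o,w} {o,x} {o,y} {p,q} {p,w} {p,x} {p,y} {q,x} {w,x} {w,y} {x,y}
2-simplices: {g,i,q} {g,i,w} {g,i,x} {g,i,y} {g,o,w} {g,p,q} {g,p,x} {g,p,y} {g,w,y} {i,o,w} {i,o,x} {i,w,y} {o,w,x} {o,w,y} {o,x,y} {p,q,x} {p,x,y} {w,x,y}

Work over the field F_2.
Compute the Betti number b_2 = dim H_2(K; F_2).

b_2=3

n_0=8 n_1=25 n_2=18  [Z2]
∂1: piv[gi,go,gp,gq,gw,gx,gy] rk=7  ker:io,ip,iq,iw,ix,iy,op,ow,ox,oy,pq,pw,px,py,qx,wx,wy,xy
∂2: piv[giq,giw,gix,giy,gow,gpq,gpx,gpy,gwy,iow,iox,owx,owy,oxy,pqx] rk=15  ker:iwy,pxy,wxy
b_2=(18−15)−0=3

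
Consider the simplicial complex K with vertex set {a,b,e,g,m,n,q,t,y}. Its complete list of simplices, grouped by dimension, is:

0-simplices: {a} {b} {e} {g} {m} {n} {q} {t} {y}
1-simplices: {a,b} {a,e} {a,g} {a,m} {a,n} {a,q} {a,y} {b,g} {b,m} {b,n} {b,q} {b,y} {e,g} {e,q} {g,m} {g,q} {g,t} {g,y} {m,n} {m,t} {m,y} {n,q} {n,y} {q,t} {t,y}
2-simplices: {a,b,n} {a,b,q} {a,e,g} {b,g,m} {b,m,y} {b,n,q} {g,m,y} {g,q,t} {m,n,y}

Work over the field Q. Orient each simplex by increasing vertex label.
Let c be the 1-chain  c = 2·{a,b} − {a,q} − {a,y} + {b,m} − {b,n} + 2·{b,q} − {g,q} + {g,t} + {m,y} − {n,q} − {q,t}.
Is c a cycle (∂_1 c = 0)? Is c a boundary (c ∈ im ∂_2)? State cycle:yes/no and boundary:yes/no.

n_0=9 n_1=25 n_2=9  [Q]
∂1: piv[ab,ae,ag,am,an,aq,ay,gt] rk=8  ker:bg,bm,bn,bq,by,eg,eq,gm,gq,gy,mn,mt,my,nq,ny,qt,ty
∂2: piv[abn,abq,aeg,bgm,bmy,bnq,gmy,gqt,mny] rk=9
∂1c = 0
c vs im∂2: residual ≠ 0 ⇒ not boundary

cycle:yes boundary:no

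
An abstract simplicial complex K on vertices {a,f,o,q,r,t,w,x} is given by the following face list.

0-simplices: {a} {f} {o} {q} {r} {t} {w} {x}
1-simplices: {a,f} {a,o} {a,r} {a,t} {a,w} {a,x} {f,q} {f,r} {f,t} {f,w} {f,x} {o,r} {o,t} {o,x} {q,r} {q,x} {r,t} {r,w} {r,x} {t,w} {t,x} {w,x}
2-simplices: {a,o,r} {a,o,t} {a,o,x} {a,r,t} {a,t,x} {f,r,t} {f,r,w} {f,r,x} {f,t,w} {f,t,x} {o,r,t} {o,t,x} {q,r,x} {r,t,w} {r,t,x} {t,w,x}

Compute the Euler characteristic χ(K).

χ(K)=2

n_0=8 n_1=22 n_2=16
χ=+8−22+16=2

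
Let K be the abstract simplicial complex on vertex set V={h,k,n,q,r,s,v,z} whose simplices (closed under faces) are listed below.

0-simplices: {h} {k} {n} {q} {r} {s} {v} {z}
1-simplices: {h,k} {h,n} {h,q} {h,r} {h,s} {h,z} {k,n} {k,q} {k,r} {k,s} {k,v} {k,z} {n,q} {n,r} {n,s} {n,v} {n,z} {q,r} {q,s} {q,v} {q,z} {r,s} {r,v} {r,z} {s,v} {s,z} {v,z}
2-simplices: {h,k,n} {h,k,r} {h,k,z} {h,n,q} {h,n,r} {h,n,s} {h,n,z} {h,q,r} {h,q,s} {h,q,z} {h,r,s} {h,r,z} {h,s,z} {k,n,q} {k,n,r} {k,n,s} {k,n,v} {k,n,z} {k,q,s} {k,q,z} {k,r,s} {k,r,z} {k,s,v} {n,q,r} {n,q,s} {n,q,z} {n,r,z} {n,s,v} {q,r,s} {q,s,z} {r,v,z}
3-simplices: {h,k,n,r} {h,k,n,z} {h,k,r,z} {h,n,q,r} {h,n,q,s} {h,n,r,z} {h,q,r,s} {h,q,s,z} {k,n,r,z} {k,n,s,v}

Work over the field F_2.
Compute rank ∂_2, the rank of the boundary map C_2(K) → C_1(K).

rank∂_2=18

n_0=8 n_1=27 n_2=31 n_3=10  [Z2]
∂1: piv[hk,hn,hq,hr,hs,hz,kv] rk=7  ker:kn,kq,kr,ks,kz,nq,nr,ns,nv,nz,qr,qs,qv,qz,rs,rv,rz,sv,sz,vz
∂2: piv[hkn,hkr,hkz,hnq,hnr,hns,hnz,hqr,hqs,hqz,hrs,hrz,hsz,knq,kns,knv,ksv,rvz] rk=18  ker:knr,knz,kqs,kqz,krs,krz,nqr,nqs,nqz,nrz,nsv,qrs,qsz
∂3: piv[hknr,hknz,hkrz,hnqr,hnqs,hnrz,hqrs,hqsz,knsv] rk=9  ker:knrz
rk∂_2=18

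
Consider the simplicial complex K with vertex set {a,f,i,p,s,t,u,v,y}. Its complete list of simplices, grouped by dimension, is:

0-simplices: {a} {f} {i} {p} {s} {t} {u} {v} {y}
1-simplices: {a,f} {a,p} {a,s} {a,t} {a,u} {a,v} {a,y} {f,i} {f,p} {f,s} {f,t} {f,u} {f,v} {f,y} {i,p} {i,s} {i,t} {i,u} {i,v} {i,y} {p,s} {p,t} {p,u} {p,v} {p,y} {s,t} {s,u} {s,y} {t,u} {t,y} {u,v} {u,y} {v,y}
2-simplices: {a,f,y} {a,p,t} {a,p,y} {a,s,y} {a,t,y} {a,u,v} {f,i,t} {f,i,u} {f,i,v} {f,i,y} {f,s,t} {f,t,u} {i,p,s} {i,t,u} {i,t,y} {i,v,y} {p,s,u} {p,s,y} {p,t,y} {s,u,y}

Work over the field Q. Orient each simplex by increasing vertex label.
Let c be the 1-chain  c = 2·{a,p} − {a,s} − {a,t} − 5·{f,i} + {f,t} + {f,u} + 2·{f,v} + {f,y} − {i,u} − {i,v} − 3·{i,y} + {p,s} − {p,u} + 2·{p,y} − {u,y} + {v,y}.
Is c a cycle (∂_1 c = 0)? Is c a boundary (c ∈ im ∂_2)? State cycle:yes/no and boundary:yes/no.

cycle:yes boundary:yes

n_0=9 n_1=33 n_2=20  [Q]
∂1: piv[af,ap,as,at,au,av,ay,fi] rk=8  ker:fp,fs,ft,fu,fv,fy,ip,is,it,iu,iv,iy,ps,pt,pu,pv,py,st,su,sy,tu,ty,uv,uy,vy
∂2: piv[afy,apt,apy,asy,aty,auv,fit,fiu,fiv,fiy,fst,ftu,ips,ity,ivy,psu,psy,suy] rk=18  ker:itu,pty
∂1c = 0
c vs im∂2: reduces to 0 ⇒ boundary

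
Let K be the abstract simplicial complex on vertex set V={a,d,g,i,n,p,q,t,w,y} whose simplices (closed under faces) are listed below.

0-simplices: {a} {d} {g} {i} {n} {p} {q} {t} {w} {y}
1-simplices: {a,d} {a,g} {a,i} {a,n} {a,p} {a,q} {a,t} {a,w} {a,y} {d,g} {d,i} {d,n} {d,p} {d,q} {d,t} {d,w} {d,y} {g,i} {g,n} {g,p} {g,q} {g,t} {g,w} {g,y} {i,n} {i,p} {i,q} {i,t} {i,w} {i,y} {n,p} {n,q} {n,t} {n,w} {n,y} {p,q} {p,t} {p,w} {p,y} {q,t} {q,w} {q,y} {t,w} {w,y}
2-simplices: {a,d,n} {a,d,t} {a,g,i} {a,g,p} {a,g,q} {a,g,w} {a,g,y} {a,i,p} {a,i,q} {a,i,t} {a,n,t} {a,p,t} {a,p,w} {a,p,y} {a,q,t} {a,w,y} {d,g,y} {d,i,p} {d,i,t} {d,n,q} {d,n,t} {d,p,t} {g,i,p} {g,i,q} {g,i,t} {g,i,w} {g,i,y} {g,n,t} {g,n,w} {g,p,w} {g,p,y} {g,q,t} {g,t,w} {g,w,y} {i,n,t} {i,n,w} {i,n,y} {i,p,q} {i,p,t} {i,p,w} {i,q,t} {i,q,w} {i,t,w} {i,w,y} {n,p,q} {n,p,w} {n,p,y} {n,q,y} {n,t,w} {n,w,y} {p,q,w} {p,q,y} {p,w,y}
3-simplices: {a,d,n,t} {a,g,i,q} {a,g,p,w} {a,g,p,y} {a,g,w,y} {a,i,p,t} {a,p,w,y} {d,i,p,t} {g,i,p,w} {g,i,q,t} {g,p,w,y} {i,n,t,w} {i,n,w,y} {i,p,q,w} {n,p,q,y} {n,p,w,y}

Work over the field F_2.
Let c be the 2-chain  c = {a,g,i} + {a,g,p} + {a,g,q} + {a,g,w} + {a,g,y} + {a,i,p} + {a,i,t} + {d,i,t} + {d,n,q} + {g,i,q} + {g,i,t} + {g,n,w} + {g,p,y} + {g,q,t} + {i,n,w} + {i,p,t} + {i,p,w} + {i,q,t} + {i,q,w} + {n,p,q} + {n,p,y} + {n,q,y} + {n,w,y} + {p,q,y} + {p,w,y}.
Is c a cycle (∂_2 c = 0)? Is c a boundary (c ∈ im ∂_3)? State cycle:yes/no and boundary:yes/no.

n_0=10 n_1=44 n_2=53 n_3=16  [Z2]
∂1: piv[ad,ag,ai,an,ap,aq,at,aw,ay] rk=9  ker:dg,di,dn,dp,dq,dt,dw,dy,gi,gn,gp,gq,gt,gw,gy,in,ip,iq,it,iw,iy,np,nq,nt,nw,ny,pq,pt,pw,py,qt,qw,qy,tw,wy
∂2: piv[adn,adt,agi,agp,agq,agw,agy,aip,aiq,ait,ant,apt,apw,apy,aqt,awy,dgy,dip,dit,dnq,git,giw,giy,gnt,gnw,gtw,int,iny,ipq,iqw,npq,npw,nqy] rk=33  ker:dnt,dpt,gip,giq,gpw,gpy,gqt,gwy,inw,ipt,ipw,iqt,itw,iwy,npy,ntw,nwy,pqw,pqy,pwy
∂3: piv[adnt,agiq,agpw,agpy,agwy,aipt,apwy,dipt,gipw,giqt,intw,inwy,ipqw,npqy,npwy] rk=15  ker:gpwy
∂2c = {a,g} + {a,i} + {a,q} + {a,t} + {a,w} + {a,y} + {d,i} + {d,n} + {d,q} + {d,t} + {g,i} + {g,n} + {g,q} + {i,n} + {i,p} + {i,q} + {i,t} + {i,w} + {n,q} + {n,w} + {n,y} + {p,t} + {q,w}

cycle:no boundary:no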